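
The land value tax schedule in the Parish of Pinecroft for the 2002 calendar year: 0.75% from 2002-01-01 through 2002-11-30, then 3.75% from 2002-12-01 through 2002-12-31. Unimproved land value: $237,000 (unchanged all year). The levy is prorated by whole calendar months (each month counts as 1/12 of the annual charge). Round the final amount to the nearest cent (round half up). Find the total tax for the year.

2002-01-01 to 2002-11-30: 11 months at 0.75% → $237,000 × 0.75% × 11/12 = $1,629.3750
2002-12-01 to 2002-12-31: 1 month at 3.75% → $237,000 × 3.75% × 1/12 = $740.6250
Total = $2,370.0000

$2,370.00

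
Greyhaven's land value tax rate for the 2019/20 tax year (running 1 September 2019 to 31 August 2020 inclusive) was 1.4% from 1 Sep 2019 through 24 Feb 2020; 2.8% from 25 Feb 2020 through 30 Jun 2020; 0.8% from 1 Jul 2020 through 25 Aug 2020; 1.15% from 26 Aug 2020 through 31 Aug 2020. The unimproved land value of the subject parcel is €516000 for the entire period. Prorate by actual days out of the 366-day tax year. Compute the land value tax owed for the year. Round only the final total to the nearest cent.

1 Sep 2019 – 24 Feb 2020: 177 days at 1.4% → €516000 × 1.4% × 177/366 = €3493.5738
25 Feb – 30 Jun 2020: 127 days at 2.8% → €516000 × 2.8% × 127/366 = €5013.3770
1 Jul – 25 Aug 2020: 56 days at 0.8% → €516000 × 0.8% × 56/366 = €631.6066
26 Aug – 31 Aug 2020: 6 days at 1.15% → €516000 × 1.15% × 6/366 = €97.2787
Total = €9235.8361

€9235.84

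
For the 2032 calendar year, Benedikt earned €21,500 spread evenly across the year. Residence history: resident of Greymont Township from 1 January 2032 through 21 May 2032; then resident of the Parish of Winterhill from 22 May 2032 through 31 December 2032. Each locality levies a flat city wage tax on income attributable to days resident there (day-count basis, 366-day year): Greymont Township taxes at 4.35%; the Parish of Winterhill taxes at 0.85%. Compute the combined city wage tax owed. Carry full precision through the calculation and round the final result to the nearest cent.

Greymont Township, 1 January – 21 May 2032: 142 days → €21,500 × 4.35% × 142/366 = €362.8566
The Parish of Winterhill, 22 May – 31 December 2032: 224 days → €21,500 × 0.85% × 224/366 = €111.8470
Total = €474.7036

€474.70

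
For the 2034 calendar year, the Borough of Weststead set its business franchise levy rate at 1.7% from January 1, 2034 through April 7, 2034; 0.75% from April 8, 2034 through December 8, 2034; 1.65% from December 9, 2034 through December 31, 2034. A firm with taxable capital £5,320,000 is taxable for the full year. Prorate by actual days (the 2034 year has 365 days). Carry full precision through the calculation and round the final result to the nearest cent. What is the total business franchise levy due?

January 1 – April 7, 2034: 97 days at 1.7% → £5,320,000 × 1.7% × 97/365 = £24,034.7397
April 8 – December 8, 2034: 245 days at 0.75% → £5,320,000 × 0.75% × 245/365 = £26,782.1918
December 9 – December 31, 2034: 23 days at 1.65% → £5,320,000 × 1.65% × 23/365 = £5,531.3425
Total = £56,348.2740

£56,348.27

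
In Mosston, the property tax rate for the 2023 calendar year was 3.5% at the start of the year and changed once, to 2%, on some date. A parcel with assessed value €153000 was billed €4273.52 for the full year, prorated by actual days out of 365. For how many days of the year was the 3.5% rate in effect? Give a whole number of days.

193 days

Let d = days at the first rate; then 365 − d days at the second rate.
€153000 × [3.5%·d + 2%·(365−d)] / 365 = €4273.52
Solving gives d = 193, so the new rate took effect on 13 July 2023.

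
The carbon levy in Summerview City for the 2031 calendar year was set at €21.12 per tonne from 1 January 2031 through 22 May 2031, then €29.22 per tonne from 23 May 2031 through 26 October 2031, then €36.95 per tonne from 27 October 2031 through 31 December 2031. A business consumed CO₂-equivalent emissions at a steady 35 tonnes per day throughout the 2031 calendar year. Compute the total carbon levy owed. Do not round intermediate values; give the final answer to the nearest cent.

€350,884.80

1 January – 22 May 2031: 142 days × 35 tonnes/day = 4,970 tonnes at €21.12/tonne → €104,966.40
23 May – 26 October 2031: 157 days × 35 tonnes/day = 5,495 tonnes at €29.22/tonne → €160,563.90
27 October – 31 December 2031: 66 days × 35 tonnes/day = 2,310 tonnes at €36.95/tonne → €85,354.50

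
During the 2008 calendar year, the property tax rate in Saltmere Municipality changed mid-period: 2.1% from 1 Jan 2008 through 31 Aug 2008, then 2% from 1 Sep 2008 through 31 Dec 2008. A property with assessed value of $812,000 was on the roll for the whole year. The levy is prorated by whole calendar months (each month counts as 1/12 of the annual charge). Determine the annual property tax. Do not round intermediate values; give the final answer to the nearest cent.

1 Jan – 31 Aug 2008: 8 months at 2.1% → $812,000 × 2.1% × 8/12 = $11,368.0000
1 Sep – 31 Dec 2008: 4 months at 2% → $812,000 × 2% × 4/12 = $5,413.3333
Total = $16,781.3333

$16,781.33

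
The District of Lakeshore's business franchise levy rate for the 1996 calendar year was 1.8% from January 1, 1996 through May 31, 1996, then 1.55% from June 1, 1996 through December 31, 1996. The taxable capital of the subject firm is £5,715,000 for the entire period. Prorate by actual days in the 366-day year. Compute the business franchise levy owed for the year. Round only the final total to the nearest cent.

January 1 – May 31, 1996: 152 days at 1.8% → £5,715,000 × 1.8% × 152/366 = £42,721.9672
June 1 – December 31, 1996: 214 days at 1.55% → £5,715,000 × 1.55% × 214/366 = £51,794.1393
Total = £94,516.1066

£94,516.11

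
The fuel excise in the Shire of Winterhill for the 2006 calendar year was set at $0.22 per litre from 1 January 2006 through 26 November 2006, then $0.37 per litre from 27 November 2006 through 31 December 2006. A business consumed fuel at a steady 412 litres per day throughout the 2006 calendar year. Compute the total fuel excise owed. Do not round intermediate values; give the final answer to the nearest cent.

$35,246.60

1 January – 26 November 2006: 330 days × 412 litres/day = 135,960 litres at $0.22/litre → $29,911.20
27 November – 31 December 2006: 35 days × 412 litres/day = 14,420 litres at $0.37/litre → $5,335.40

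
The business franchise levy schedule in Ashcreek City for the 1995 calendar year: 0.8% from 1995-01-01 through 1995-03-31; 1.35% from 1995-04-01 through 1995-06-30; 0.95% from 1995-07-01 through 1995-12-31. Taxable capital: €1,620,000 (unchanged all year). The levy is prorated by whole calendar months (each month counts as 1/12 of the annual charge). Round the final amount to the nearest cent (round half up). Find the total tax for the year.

1995-01-01 to 1995-03-31: 3 months at 0.8% → €1,620,000 × 0.8% × 3/12 = €3,240.0000
1995-04-01 to 1995-06-30: 3 months at 1.35% → €1,620,000 × 1.35% × 3/12 = €5,467.5000
1995-07-01 to 1995-12-31: 6 months at 0.95% → €1,620,000 × 0.95% × 6/12 = €7,695.0000
Total = €16,402.5000

€16,402.50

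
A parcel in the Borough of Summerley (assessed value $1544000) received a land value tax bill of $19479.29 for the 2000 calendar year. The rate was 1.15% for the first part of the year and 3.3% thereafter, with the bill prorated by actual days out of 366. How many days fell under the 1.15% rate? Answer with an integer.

Let d = days at the first rate; then 366 − d days at the second rate.
$1544000 × [1.15%·d + 3.3%·(366−d)] / 366 = $19479.29
Solving gives d = 347, so the new rate took effect on 13 December 2000.

347 days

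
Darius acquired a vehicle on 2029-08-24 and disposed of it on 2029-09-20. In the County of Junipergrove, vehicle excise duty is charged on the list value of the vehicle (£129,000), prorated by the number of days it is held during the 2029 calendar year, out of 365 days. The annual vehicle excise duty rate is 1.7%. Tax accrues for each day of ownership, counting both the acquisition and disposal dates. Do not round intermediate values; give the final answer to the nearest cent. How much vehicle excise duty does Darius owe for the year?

£168.23

Days held (2029-08-24 to 2029-09-20): 28 out of 365
Tax = £129,000 × 1.7% × 28/365 = £168.2301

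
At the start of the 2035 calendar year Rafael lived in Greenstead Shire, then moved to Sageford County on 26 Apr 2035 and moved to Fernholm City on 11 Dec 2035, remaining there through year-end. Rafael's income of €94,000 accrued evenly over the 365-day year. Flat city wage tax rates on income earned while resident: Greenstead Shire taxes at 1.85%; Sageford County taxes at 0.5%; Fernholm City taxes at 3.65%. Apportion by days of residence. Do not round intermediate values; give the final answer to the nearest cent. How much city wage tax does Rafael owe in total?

€1,040.18

Greenstead Shire, 1 Jan – 25 Apr 2035: 115 days → €94,000 × 1.85% × 115/365 = €547.9041
Sageford County, 26 Apr – 10 Dec 2035: 229 days → €94,000 × 0.5% × 229/365 = €294.8767
Fernholm City, 11 Dec – 31 Dec 2035: 21 days → €94,000 × 3.65% × 21/365 = €197.4000
Total = €1,040.1808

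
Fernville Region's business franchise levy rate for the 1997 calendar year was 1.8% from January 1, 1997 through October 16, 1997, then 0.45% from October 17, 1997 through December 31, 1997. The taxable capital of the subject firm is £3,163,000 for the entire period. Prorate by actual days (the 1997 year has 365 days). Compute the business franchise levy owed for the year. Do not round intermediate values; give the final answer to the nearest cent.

January 1 – October 16, 1997: 289 days at 1.8% → £3,163,000 × 1.8% × 289/365 = £45,079.2493
October 17 – December 31, 1997: 76 days at 0.45% → £3,163,000 × 0.45% × 76/365 = £2,963.6877
Total = £48,042.9370

£48,042.94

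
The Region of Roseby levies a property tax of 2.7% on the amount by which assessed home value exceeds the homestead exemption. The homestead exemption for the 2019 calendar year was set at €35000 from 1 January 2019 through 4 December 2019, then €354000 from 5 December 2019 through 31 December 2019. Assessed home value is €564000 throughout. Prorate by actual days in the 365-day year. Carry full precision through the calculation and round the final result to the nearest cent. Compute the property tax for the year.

€13645.87

1 January – 4 December 2019: 338 days, exemption €35000 → (€564000 − €35000) × 2.7% × 338/365 = €13226.4493
5 December – 31 December 2019: 27 days, exemption €354000 → (€564000 − €354000) × 2.7% × 27/365 = €419.4247
Total = €13645.8740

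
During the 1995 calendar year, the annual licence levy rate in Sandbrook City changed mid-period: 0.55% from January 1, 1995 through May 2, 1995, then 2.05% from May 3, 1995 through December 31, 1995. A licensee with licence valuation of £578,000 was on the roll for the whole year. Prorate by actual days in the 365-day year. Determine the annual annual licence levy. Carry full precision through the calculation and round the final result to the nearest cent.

January 1 – May 2, 1995: 122 days at 0.55% → £578,000 × 0.55% × 122/365 = £1,062.5699
May 3 – December 31, 1995: 243 days at 2.05% → £578,000 × 2.05% × 243/365 = £7,888.5123
Total = £8,951.0822

£8,951.08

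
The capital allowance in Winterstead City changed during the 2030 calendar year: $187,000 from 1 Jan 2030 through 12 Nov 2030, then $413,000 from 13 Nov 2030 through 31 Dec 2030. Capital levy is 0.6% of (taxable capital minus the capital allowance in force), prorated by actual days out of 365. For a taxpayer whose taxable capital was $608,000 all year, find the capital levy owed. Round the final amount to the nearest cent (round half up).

1 Jan – 12 Nov 2030: 316 days, exemption $187,000 → ($608,000 − $187,000) × 0.6% × 316/365 = $2,186.8932
13 Nov – 31 Dec 2030: 49 days, exemption $413,000 → ($608,000 − $413,000) × 0.6% × 49/365 = $157.0685
Total = $2,343.9616

$2,343.96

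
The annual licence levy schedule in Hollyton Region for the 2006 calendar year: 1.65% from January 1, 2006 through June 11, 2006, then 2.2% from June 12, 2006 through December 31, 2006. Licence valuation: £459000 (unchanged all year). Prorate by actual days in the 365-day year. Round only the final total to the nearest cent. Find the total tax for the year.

January 1 – June 11, 2006: 162 days at 1.65% → £459000 × 1.65% × 162/365 = £3361.3890
June 12 – December 31, 2006: 203 days at 2.2% → £459000 × 2.2% × 203/365 = £5616.1479
Total = £8977.5370

£8977.54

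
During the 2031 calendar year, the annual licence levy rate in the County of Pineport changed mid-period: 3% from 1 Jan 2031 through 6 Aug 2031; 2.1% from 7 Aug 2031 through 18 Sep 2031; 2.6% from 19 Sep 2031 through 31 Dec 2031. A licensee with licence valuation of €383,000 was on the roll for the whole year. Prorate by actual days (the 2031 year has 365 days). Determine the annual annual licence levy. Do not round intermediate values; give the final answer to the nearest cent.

1 Jan – 6 Aug 2031: 218 days at 3% → €383,000 × 3% × 218/365 = €6,862.5205
7 Aug – 18 Sep 2031: 43 days at 2.1% → €383,000 × 2.1% × 43/365 = €947.5315
19 Sep – 31 Dec 2031: 104 days at 2.6% → €383,000 × 2.6% × 104/365 = €2,837.3479
Total = €10,647.4000

€10,647.40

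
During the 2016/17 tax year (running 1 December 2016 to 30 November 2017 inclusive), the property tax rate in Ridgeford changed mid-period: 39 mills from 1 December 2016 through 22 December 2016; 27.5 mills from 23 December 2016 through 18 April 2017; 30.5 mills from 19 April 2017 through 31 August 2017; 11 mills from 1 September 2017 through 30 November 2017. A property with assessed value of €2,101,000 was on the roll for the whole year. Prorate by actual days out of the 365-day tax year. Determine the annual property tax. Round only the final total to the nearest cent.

1 December – 22 December 2016: 22 days at 39 mills → €2,101,000 × 3.9% × 22/365 = €4,938.7890
23 December 2016 – 18 April 2017: 117 days at 27.5 mills → €2,101,000 × 2.75% × 117/365 = €18,520.4589
19 April – 31 August 2017: 135 days at 30.5 mills → €2,101,000 × 3.05% × 135/365 = €23,701.0068
1 September – 30 November 2017: 91 days at 11 mills → €2,101,000 × 1.1% × 91/365 = €5,761.9205
Total = €52,922.1753

€52,922.18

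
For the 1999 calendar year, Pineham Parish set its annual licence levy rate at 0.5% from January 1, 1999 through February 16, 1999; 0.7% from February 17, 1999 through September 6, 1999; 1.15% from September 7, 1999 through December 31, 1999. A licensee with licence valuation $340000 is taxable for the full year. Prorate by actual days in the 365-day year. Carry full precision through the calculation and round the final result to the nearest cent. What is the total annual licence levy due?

January 1 – February 16, 1999: 47 days at 0.5% → $340000 × 0.5% × 47/365 = $218.9041
February 17 – September 6, 1999: 202 days at 0.7% → $340000 × 0.7% × 202/365 = $1317.1507
September 7 – December 31, 1999: 116 days at 1.15% → $340000 × 1.15% × 116/365 = $1242.6301
Total = $2778.6849

$2778.68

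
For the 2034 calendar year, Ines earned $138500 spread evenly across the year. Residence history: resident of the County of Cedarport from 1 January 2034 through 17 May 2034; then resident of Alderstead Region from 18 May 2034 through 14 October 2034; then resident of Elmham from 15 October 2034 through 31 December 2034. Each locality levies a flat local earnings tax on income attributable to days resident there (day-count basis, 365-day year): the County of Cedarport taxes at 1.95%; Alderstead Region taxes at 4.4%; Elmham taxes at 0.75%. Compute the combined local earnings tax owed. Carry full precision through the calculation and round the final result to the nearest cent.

$3740.07

The County of Cedarport, 1 January – 17 May 2034: 137 days → $138500 × 1.95% × 137/365 = $1013.7062
Alderstead Region, 18 May – 14 October 2034: 150 days → $138500 × 4.4% × 150/365 = $2504.3836
Elmham, 15 October – 31 December 2034: 78 days → $138500 × 0.75% × 78/365 = $221.9795
Total = $3740.0692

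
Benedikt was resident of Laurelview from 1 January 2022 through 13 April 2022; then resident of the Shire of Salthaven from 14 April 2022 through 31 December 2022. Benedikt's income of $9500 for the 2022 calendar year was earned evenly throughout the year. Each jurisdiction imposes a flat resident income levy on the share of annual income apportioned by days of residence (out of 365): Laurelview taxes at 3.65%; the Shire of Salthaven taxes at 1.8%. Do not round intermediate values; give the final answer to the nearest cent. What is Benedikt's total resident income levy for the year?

Laurelview, 1 January – 13 April 2022: 103 days → $9500 × 3.65% × 103/365 = $97.8500
The Shire of Salthaven, 14 April – 31 December 2022: 262 days → $9500 × 1.8% × 262/365 = $122.7452
Total = $220.5952

$220.60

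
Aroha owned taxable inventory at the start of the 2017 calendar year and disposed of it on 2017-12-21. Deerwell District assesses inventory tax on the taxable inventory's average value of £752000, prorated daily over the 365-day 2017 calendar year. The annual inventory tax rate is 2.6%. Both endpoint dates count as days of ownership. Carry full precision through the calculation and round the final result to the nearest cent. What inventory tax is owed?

£19016.33

Days held (2017-01-01 to 2017-12-21): 355 out of 365
Tax = £752000 × 2.6% × 355/365 = £19016.3288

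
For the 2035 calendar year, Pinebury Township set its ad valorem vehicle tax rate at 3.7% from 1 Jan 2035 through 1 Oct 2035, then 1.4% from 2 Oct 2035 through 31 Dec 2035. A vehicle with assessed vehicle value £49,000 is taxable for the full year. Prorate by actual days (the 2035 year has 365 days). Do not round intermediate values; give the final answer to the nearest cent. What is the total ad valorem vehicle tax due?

1 Jan – 1 Oct 2035: 274 days at 3.7% → £49,000 × 3.7% × 274/365 = £1,360.9918
2 Oct – 31 Dec 2035: 91 days at 1.4% → £49,000 × 1.4% × 91/365 = £171.0301
Total = £1,532.0219

£1,532.02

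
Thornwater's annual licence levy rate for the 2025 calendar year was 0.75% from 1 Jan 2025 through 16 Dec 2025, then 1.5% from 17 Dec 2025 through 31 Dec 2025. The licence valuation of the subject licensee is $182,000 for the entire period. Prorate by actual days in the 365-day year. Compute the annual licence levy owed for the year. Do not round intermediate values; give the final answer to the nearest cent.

$1,421.10

1 Jan – 16 Dec 2025: 350 days at 0.75% → $182,000 × 0.75% × 350/365 = $1,308.9041
17 Dec – 31 Dec 2025: 15 days at 1.5% → $182,000 × 1.5% × 15/365 = $112.1918
Total = $1,421.0959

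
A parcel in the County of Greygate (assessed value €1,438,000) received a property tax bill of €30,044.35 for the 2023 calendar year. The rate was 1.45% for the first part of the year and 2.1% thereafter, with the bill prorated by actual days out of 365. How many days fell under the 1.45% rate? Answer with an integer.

Let d = days at the first rate; then 365 − d days at the second rate.
€1,438,000 × [1.45%·d + 2.1%·(365−d)] / 365 = €30,044.35
Solving gives d = 6, so the new rate took effect on 7 January 2023.

6 days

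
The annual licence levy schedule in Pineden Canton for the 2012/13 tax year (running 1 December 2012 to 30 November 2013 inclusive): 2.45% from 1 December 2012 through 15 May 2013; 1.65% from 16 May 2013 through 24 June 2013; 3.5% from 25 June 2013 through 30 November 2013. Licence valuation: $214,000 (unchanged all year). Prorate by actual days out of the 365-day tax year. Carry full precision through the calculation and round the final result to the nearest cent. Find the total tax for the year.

1 December 2012 – 15 May 2013: 166 days at 2.45% → $214,000 × 2.45% × 166/365 = $2,384.4877
16 May – 24 June 2013: 40 days at 1.65% → $214,000 × 1.65% × 40/365 = $386.9589
25 June – 30 November 2013: 159 days at 3.5% → $214,000 × 3.5% × 159/365 = $3,262.7671
Total = $6,034.2137

$6,034.21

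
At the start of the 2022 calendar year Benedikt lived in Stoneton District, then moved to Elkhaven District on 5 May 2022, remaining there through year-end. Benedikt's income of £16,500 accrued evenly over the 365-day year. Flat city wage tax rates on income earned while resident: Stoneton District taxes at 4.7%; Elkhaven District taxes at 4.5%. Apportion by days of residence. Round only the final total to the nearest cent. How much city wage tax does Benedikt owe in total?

Stoneton District, 1 January – 4 May 2022: 124 days → £16,500 × 4.7% × 124/365 = £263.4575
Elkhaven District, 5 May – 31 December 2022: 241 days → £16,500 × 4.5% × 241/365 = £490.2534
Total = £753.7110

£753.71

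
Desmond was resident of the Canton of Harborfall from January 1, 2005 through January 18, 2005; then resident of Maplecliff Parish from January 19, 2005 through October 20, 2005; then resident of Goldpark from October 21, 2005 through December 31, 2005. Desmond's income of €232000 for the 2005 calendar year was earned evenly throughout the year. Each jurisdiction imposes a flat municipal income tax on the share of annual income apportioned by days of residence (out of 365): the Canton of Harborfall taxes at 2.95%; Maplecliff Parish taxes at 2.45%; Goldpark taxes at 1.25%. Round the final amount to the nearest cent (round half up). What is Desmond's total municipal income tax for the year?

The Canton of Harborfall, January 1 – January 18, 2005: 18 days → €232000 × 2.95% × 18/365 = €337.5123
Maplecliff Parish, January 19 – October 20, 2005: 275 days → €232000 × 2.45% × 275/365 = €4282.4658
Goldpark, October 21 – December 31, 2005: 72 days → €232000 × 1.25% × 72/365 = €572.0548
Total = €5192.0329

€5192.03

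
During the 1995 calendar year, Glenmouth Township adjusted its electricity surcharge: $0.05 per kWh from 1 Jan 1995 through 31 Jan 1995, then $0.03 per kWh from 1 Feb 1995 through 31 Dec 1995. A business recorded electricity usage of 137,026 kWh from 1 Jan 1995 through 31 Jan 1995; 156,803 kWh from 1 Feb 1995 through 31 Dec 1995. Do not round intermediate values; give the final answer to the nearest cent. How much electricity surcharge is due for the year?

1 Jan – 31 Jan 1995: 137,026 kWh at $0.05/kWh → $6851.30
1 Feb – 31 Dec 1995: 156,803 kWh at $0.03/kWh → $4704.09

$11555.39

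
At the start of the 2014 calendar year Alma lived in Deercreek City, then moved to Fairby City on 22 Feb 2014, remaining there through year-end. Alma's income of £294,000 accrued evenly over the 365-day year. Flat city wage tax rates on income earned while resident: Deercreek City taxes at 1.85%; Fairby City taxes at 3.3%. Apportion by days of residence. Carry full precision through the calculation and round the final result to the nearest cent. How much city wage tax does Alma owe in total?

Deercreek City, 1 Jan – 21 Feb 2014: 52 days → £294,000 × 1.85% × 52/365 = £774.8712
Fairby City, 22 Feb – 31 Dec 2014: 313 days → £294,000 × 3.3% × 313/365 = £8,319.7973
Total = £9,094.6685

£9,094.67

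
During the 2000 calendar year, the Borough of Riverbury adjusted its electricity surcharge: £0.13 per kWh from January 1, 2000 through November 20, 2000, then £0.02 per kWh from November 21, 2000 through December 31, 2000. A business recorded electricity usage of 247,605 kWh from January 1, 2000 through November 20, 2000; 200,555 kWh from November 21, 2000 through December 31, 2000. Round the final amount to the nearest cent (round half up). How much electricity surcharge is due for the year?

£36,199.75

January 1 – November 20, 2000: 247,605 kWh at £0.13/kWh → £32,188.65
November 21 – December 31, 2000: 200,555 kWh at £0.02/kWh → £4,011.10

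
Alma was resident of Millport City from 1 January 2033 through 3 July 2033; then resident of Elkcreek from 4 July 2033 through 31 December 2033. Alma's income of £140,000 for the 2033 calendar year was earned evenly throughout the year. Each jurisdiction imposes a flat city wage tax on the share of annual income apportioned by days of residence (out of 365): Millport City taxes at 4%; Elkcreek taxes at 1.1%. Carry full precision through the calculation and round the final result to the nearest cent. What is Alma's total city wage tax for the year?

£3,586.68

Millport City, 1 January – 3 July 2033: 184 days → £140,000 × 4% × 184/365 = £2,823.0137
Elkcreek, 4 July – 31 December 2033: 181 days → £140,000 × 1.1% × 181/365 = £763.6712
Total = £3,586.6849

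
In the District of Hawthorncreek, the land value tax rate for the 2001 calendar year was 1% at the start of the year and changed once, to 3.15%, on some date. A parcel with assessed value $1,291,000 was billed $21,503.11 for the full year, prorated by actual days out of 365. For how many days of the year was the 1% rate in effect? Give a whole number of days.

Let d = days at the first rate; then 365 − d days at the second rate.
$1,291,000 × [1%·d + 3.15%·(365−d)] / 365 = $21,503.11
Solving gives d = 252, so the new rate took effect on 10 September 2001.

252 days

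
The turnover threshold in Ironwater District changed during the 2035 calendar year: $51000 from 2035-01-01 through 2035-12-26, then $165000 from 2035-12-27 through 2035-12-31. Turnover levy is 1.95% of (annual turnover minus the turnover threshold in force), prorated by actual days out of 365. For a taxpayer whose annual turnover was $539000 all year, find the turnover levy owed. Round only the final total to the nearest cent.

$9485.55

2035-01-01 to 2035-12-26: 360 days, exemption $51000 → ($539000 − $51000) × 1.95% × 360/365 = $9385.6438
2035-12-27 to 2035-12-31: 5 days, exemption $165000 → ($539000 − $165000) × 1.95% × 5/365 = $99.9041
Total = $9485.5479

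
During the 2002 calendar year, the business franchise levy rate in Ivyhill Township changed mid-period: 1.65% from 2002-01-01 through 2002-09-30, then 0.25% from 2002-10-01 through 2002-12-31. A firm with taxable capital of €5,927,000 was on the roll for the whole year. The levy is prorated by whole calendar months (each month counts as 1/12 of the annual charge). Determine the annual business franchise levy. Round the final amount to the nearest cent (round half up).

€77,051.00

2002-01-01 to 2002-09-30: 9 months at 1.65% → €5,927,000 × 1.65% × 9/12 = €73,346.6250
2002-10-01 to 2002-12-31: 3 months at 0.25% → €5,927,000 × 0.25% × 3/12 = €3,704.3750
Total = €77,051.0000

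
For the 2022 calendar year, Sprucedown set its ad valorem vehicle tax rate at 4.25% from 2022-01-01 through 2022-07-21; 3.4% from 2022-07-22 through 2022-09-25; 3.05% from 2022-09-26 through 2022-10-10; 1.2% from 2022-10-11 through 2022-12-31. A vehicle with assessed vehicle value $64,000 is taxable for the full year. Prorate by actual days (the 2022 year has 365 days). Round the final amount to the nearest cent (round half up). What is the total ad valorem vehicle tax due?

$2,151.54

2022-01-01 to 2022-07-21: 202 days at 4.25% → $64,000 × 4.25% × 202/365 = $1,505.3151
2022-07-22 to 2022-09-25: 66 days at 3.4% → $64,000 × 3.4% × 66/365 = $393.4685
2022-09-26 to 2022-10-10: 15 days at 3.05% → $64,000 × 3.05% × 15/365 = $80.2192
2022-10-11 to 2022-12-31: 82 days at 1.2% → $64,000 × 1.2% × 82/365 = $172.5370
Total = $2,151.5397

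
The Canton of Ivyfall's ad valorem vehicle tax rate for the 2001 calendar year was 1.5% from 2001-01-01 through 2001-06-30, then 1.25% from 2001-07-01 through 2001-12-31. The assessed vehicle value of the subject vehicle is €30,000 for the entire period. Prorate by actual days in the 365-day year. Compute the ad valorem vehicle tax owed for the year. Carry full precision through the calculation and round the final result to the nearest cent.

2001-01-01 to 2001-06-30: 181 days at 1.5% → €30,000 × 1.5% × 181/365 = €223.1507
2001-07-01 to 2001-12-31: 184 days at 1.25% → €30,000 × 1.25% × 184/365 = €189.0411
Total = €412.1918

€412.19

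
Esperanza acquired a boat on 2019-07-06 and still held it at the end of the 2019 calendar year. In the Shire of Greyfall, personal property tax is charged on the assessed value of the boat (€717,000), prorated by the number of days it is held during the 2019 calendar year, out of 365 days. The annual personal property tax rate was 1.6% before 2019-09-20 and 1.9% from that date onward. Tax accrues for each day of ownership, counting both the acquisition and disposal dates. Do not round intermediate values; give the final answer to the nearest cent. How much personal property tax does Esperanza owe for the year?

2019-07-06 to 2019-09-19: 76 days at 1.6% → €717,000 × 1.6% × 76/365 = €2,388.6904
2019-09-20 to 2019-12-31: 103 days at 1.9% → €717,000 × 1.9% × 103/365 = €3,844.2986
Total = €6,232.9890

€6,232.99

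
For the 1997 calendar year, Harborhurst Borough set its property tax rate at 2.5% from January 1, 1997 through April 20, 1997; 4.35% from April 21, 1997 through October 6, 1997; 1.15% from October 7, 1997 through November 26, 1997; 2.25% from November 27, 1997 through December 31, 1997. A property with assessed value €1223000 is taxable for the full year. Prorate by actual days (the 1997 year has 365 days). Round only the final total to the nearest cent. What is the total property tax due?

€38450.78

January 1 – April 20, 1997: 110 days at 2.5% → €1223000 × 2.5% × 110/365 = €9214.3836
April 21 – October 6, 1997: 169 days at 4.35% → €1223000 × 4.35% × 169/365 = €24632.5603
October 7 – November 26, 1997: 51 days at 1.15% → €1223000 × 1.15% × 51/365 = €1965.1767
November 27 – December 31, 1997: 35 days at 2.25% → €1223000 × 2.25% × 35/365 = €2638.6644
Total = €38450.7849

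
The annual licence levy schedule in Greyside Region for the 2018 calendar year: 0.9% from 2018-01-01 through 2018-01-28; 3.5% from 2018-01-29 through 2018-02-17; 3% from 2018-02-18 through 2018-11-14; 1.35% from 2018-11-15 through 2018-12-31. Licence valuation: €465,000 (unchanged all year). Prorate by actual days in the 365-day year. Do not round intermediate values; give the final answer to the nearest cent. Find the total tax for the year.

2018-01-01 to 2018-01-28: 28 days at 0.9% → €465,000 × 0.9% × 28/365 = €321.0411
2018-01-29 to 2018-02-17: 20 days at 3.5% → €465,000 × 3.5% × 20/365 = €891.7808
2018-02-18 to 2018-11-14: 270 days at 3% → €465,000 × 3% × 270/365 = €10,319.1781
2018-11-15 to 2018-12-31: 47 days at 1.35% → €465,000 × 1.35% × 47/365 = €808.3356
Total = €12,340.3356

€12,340.34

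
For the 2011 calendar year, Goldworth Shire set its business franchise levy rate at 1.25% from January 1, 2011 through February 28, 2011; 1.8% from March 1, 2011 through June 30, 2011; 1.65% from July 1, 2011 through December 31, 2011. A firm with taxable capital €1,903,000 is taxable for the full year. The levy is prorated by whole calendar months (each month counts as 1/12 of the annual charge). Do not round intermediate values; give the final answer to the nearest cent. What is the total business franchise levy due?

January 1 – February 28, 2011: 2 months at 1.25% → €1,903,000 × 1.25% × 2/12 = €3,964.5833
March 1 – June 30, 2011: 4 months at 1.8% → €1,903,000 × 1.8% × 4/12 = €11,418.0000
July 1 – December 31, 2011: 6 months at 1.65% → €1,903,000 × 1.65% × 6/12 = €15,699.7500
Total = €31,082.3333

€31,082.33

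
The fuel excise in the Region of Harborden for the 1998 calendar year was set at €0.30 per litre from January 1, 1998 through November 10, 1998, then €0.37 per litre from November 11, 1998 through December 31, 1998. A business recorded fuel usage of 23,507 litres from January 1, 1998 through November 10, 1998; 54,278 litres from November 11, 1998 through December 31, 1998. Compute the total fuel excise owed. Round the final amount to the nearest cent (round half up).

€27,134.96

January 1 – November 10, 1998: 23,507 litres at €0.30/litre → €7,052.10
November 11 – December 31, 1998: 54,278 litres at €0.37/litre → €20,082.86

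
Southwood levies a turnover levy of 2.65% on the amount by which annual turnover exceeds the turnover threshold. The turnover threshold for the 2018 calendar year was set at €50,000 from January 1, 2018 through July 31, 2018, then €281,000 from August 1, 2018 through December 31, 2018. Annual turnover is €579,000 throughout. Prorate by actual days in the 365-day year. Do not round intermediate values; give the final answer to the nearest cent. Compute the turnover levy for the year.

€11,452.50

January 1 – July 31, 2018: 212 days, exemption €50,000 → (€579,000 − €50,000) × 2.65% × 212/365 = €8,142.2521
August 1 – December 31, 2018: 153 days, exemption €281,000 → (€579,000 − €281,000) × 2.65% × 153/365 = €3,310.2493
Total = €11,452.5014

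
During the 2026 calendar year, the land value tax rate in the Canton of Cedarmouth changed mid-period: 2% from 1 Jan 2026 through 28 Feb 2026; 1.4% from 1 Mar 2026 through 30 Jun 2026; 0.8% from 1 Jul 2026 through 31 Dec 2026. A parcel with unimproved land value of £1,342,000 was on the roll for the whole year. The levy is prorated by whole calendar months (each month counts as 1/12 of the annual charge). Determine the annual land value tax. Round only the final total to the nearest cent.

£16,104.00

1 Jan – 28 Feb 2026: 2 months at 2% → £1,342,000 × 2% × 2/12 = £4,473.3333
1 Mar – 30 Jun 2026: 4 months at 1.4% → £1,342,000 × 1.4% × 4/12 = £6,262.6667
1 Jul – 31 Dec 2026: 6 months at 0.8% → £1,342,000 × 0.8% × 6/12 = £5,368.0000
Total = £16,104.0000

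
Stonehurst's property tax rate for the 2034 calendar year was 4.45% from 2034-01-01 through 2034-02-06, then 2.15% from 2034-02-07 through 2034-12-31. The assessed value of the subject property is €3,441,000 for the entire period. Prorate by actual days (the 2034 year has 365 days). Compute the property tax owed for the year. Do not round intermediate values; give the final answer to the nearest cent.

€82,004.22

2034-01-01 to 2034-02-06: 37 days at 4.45% → €3,441,000 × 4.45% × 37/365 = €15,522.2096
2034-02-07 to 2034-12-31: 328 days at 2.15% → €3,441,000 × 2.15% × 328/365 = €66,482.0055
Total = €82,004.2151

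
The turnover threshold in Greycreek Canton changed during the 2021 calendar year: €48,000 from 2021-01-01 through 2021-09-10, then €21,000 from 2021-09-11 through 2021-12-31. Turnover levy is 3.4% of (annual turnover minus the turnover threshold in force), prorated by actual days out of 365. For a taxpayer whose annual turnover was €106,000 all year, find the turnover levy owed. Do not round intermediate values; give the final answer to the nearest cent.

2021-01-01 to 2021-09-10: 253 days, exemption €48,000 → (€106,000 − €48,000) × 3.4% × 253/365 = €1,366.8932
2021-09-11 to 2021-12-31: 112 days, exemption €21,000 → (€106,000 − €21,000) × 3.4% × 112/365 = €886.7945
Total = €2,253.6877

€2,253.69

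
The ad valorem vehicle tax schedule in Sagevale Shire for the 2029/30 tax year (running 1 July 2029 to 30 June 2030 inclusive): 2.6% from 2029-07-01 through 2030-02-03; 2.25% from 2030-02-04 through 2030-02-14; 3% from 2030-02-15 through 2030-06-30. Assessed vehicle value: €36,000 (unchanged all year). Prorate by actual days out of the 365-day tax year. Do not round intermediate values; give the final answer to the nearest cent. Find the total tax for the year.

2029-07-01 to 2030-02-03: 218 days at 2.6% → €36,000 × 2.6% × 218/365 = €559.0356
2030-02-04 to 2030-02-14: 11 days at 2.25% → €36,000 × 2.25% × 11/365 = €24.4110
2030-02-15 to 2030-06-30: 136 days at 3% → €36,000 × 3% × 136/365 = €402.4110
Total = €985.8575

€985.86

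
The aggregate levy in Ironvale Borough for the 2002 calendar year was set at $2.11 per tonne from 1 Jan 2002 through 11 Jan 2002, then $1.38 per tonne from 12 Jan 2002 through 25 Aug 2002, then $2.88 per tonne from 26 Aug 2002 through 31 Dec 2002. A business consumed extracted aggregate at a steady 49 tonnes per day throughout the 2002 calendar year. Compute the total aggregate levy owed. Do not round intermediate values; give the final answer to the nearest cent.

$34,482.77

1 Jan – 11 Jan 2002: 11 days × 49 tonnes/day = 539 tonnes at $2.11/tonne → $1,137.29
12 Jan – 25 Aug 2002: 226 days × 49 tonnes/day = 11,074 tonnes at $1.38/tonne → $15,282.12
26 Aug – 31 Dec 2002: 128 days × 49 tonnes/day = 6,272 tonnes at $2.88/tonne → $18,063.36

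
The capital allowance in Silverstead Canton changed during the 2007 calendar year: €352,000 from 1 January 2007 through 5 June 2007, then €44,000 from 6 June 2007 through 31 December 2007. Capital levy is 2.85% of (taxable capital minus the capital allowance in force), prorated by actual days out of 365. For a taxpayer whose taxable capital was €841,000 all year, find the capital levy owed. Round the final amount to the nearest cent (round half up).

€18,962.81

1 January – 5 June 2007: 156 days, exemption €352,000 → (€841,000 − €352,000) × 2.85% × 156/365 = €5,956.4219
6 June – 31 December 2007: 209 days, exemption €44,000 → (€841,000 − €44,000) × 2.85% × 209/365 = €13,006.3849
Total = €18,962.8068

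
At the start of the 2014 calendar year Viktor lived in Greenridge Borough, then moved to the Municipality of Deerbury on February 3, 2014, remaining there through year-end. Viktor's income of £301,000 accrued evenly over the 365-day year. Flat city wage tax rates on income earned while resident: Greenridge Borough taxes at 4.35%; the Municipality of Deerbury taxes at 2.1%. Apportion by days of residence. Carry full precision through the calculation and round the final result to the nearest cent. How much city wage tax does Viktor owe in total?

£6,933.31

Greenridge Borough, January 1 – February 2, 2014: 33 days → £301,000 × 4.35% × 33/365 = £1,183.7959
The Municipality of Deerbury, February 3 – December 31, 2014: 332 days → £301,000 × 2.1% × 332/365 = £5,749.5123
Total = £6,933.3082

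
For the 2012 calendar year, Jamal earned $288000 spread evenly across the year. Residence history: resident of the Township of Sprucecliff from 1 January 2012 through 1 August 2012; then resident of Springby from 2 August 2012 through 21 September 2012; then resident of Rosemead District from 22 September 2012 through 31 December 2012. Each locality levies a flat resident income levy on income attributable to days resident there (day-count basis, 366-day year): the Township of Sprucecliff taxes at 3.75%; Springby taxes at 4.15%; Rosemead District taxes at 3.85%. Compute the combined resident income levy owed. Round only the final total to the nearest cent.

The Township of Sprucecliff, 1 January – 1 August 2012: 214 days → $288000 × 3.75% × 214/366 = $6314.7541
Springby, 2 August – 21 September 2012: 51 days → $288000 × 4.15% × 51/366 = $1665.4426
Rosemead District, 22 September – 31 December 2012: 101 days → $288000 × 3.85% × 101/366 = $3059.8033
Total = $11040.0000

$11040.00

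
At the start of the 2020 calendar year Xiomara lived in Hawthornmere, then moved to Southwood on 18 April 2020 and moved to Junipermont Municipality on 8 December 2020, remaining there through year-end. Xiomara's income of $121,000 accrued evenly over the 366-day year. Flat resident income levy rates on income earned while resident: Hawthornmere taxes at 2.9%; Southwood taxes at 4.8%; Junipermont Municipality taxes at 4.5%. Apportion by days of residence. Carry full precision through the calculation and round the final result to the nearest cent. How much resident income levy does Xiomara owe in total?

$5,105.80

Hawthornmere, 1 January – 17 April 2020: 108 days → $121,000 × 2.9% × 108/366 = $1,035.4426
Southwood, 18 April – 7 December 2020: 234 days → $121,000 × 4.8% × 234/366 = $3,713.3115
Junipermont Municipality, 8 December – 31 December 2020: 24 days → $121,000 × 4.5% × 24/366 = $357.0492
Total = $5,105.8033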